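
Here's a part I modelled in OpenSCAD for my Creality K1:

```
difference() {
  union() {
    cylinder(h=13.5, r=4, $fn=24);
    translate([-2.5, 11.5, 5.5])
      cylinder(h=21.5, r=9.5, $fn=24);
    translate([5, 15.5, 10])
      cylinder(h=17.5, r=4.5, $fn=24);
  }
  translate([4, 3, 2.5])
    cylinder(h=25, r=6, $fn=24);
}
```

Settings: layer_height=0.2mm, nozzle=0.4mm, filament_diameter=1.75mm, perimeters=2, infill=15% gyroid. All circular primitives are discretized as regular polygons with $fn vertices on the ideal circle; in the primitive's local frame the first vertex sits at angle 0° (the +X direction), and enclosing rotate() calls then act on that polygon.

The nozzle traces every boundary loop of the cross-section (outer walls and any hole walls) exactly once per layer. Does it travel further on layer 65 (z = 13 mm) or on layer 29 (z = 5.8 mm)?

layer 65 (z = 13 mm)

Layer 65 (z = 13): the r=4 cylinder gives a regular 24-gon of circumradius 4 (constant along its height) (perimeter = 2·24·4.000·sin(180°/24) = 25.06 mm); the r=9.5 cylinder at (-2.5, 11.5) gives a regular 24-gon of circumradius 9.5 (constant along its height) (perimeter = 2·24·9.500·sin(180°/24) = 59.52 mm); the r=4.5 cylinder at (5, 15.5) gives a regular 24-gon of circumradius 4.5 (constant along its height) (perimeter = 2·24·4.500·sin(180°/24) = 28.19 mm); Taking the union: the regions partially overlap (shared area 43.10 mm²), so the edge portions inside another operand are dropped and the merged outline is re-measured after clipping — boundary = 77.38 mm; the r=6 cylinder at (4, 3) gives a regular 24-gon of circumradius 6 (constant along its height) (perimeter = 2·24·6.000·sin(180°/24) = 37.59 mm); Subtracting the remaining from the first: starting from that combined region, the r=6 cylinder at (4, 3) partially overlaps it — only the 58.07 mm² overlap (of its 111.81 mm²) is removed, clipping the outline — boundary = 83.68 mm. So its perimeter = 83.68 mm. Layer 29 (z = 5.8): the r=4 cylinder contributes a regular 24-gon of circumradius 4 (perimeter = 2·24·4.000·sin(180°/24) = 25.06 mm); the r=9.5 cylinder at (-2.5, 11.5) contributes a regular 24-gon of circumradius 9.5 (perimeter = 2·24·9.500·sin(180°/24) = 59.52 mm); the cylinder at (5, 15.5) is absent (z outside [10, 27.5]); Merging all regions: the regions partially overlap (shared area 6.48 mm²), so the edge portions inside another operand are dropped and the merged outline is re-measured after clipping — boundary = 72.30 mm; the r=6 cylinder at (4, 3) contributes a regular 24-gon of circumradius 6 (perimeter = 2·24·6.000·sin(180°/24) = 37.59 mm); Subtracting the remaining from the first: starting from that combined region, the r=6 cylinder at (4, 3) partially overlaps it — only the 58.07 mm² overlap (of its 111.81 mm²) is removed, clipping the outline — boundary = 78.61 mm. So its perimeter = 78.61 mm. Layer 65 is larger (83.68 vs 78.61 mm).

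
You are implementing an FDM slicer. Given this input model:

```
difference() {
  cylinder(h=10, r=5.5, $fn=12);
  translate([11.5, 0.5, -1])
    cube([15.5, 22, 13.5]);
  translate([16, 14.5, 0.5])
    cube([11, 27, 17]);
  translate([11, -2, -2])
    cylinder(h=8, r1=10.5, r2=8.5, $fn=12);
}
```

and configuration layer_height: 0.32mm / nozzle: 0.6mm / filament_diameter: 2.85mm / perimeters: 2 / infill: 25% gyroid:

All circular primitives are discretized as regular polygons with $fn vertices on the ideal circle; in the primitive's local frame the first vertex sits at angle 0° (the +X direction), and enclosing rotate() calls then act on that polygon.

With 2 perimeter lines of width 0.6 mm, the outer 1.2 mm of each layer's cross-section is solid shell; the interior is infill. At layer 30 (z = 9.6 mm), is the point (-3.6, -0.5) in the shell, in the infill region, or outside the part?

infill

At z = 9.6 mm: the r=5.5 cylinder gives a regular 12-gon of circumradius 5.5 (constant along its height); the cube at (11.5, 0.5) is present — its section is the full 15.5×22 rectangle; the 11×27 cube at (16, 14.5) contributes its full rectangle; the cone at (11, -2) does not reach this height (z outside [-2, 6]); Subtracting the remaining from the first: starting from the r=5.5 cylinder, the 15.5×22 cube at (11.5, 0.5) misses the remaining region (no effect); the 11×27 cube at (16, 14.5) misses the remaining region (no effect) — 1 connected region. Overall, the cross-section is a single solid region. The nearest boundary edge runs (-4.76, -2.75)→(-5.50, 0.00); distance from the point to it = 1.71 mm. The point is inside the cross-section and 1.71 mm from the nearest boundary — more than the 1.2 mm shell width (2 × 0.6), so it's in the infill interior.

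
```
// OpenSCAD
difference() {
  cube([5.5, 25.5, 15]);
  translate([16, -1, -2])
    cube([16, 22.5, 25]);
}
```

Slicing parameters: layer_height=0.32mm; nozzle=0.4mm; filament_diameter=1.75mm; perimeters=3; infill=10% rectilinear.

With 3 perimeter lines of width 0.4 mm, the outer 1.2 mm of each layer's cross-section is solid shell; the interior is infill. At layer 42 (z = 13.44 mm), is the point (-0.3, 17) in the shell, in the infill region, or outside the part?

At z = 13.44 mm: the cube is present — its section is the full 5.5×25.5 rectangle; the cube at (16, -1) (footprint 16×22.5) is included at this height; Subtracting the remaining from the first: starting from the 5.5×25.5 cube, the 16×22.5 cube at (16, -1) misses the remaining region (no effect) — 1 connected region. Overall, the cross-section is a single solid region. The nearest boundary edge runs (0.00, 0.00)→(0.00, 25.50); distance from the point to it = 0.30 mm. The point is not inside any of the regions above, so it lies outside the cross-section (0.30 mm from the nearest boundary).

outside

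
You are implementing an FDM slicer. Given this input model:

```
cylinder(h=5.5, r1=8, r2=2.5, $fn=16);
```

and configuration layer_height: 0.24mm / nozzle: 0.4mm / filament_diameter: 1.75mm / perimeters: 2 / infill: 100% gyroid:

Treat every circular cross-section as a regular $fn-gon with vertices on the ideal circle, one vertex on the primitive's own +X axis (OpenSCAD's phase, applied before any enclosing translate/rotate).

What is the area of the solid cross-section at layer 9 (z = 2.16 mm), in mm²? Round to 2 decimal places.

104.41 mm²

At z = 2.16 mm: the cone (r1=8→r2=2.5) has section circumradius 5.840 here — a regular 16-gon (area = (16/2)·5.840²·sin(360°/16) = 104.41 mm²). Overall, the cross-section is a single solid region. Net area = 104.41 mm².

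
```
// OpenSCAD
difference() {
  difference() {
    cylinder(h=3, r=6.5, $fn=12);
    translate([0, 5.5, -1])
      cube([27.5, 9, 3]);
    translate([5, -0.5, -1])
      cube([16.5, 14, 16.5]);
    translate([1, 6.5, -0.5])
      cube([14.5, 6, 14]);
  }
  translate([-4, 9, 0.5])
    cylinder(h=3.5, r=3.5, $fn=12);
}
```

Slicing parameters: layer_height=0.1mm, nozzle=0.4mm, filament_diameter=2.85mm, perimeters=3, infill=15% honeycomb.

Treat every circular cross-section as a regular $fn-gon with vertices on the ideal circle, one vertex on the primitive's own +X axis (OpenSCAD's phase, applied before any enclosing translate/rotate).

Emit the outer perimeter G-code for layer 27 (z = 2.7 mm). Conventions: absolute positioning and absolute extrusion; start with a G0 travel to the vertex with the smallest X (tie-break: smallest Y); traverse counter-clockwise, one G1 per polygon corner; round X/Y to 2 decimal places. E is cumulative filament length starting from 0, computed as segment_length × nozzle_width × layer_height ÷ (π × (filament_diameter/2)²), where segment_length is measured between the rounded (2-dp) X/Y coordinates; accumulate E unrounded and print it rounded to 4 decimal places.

At z = 2.7 mm: the r=6.5 cylinder gives a regular 12-gon of circumradius 6.5 (constant along its height); the cube at (0, 5.5) is not intersected at this z (z outside [-1, 2]); the 16.5×14 cube at (5, -0.5) contributes its full rectangle; the cube at (1, 6.5) is present — its section is the full 14.5×6 rectangle; After the difference (first − rest): starting from the r=6.5 cylinder, the 16.5×14 cube at (5, -0.5) partially overlaps it — only the 4.37 mm² overlap (of its 231.00 mm²) is removed, clipping the outline; the 14.5×6 cube at (1, 6.5) misses the remaining region (no effect) — 1 connected region; the r=3.5 cylinder at (-4, 9) gives a regular 12-gon of circumradius 3.5 (constant along its height); Taking the first minus the rest: starting from that combined region, the r=3.5 cylinder at (-4, 9) misses the remaining region (no effect) — 1 connected region. The outline is a single polygon with 13 vertices. Extrusion per mm of travel: 0.4 × 0.1 / (π × 1.425²) = 0.006270. Accumulating E over each segment gives final E = 0.2593.

G0 X-6.50 Y0.00 Z2.70
G1 X-5.63 Y-3.25 E0.0211
G1 X-3.25 Y-5.63 E0.0422
G1 X0.00 Y-6.50 E0.0633
G1 X3.25 Y-5.63 E0.0844
G1 X5.63 Y-3.25 E0.1055
G1 X6.37 Y-0.50 E0.1234
G1 X5.00 Y-0.50 E0.1319
G1 X5.00 Y3.88 E0.1594
G1 X3.25 Y5.63 E0.1749
G1 X0.00 Y6.50 E0.1960
G1 X-3.25 Y5.63 E0.2171
G1 X-5.63 Y3.25 E0.2382
G1 X-6.50 Y0.00 E0.2593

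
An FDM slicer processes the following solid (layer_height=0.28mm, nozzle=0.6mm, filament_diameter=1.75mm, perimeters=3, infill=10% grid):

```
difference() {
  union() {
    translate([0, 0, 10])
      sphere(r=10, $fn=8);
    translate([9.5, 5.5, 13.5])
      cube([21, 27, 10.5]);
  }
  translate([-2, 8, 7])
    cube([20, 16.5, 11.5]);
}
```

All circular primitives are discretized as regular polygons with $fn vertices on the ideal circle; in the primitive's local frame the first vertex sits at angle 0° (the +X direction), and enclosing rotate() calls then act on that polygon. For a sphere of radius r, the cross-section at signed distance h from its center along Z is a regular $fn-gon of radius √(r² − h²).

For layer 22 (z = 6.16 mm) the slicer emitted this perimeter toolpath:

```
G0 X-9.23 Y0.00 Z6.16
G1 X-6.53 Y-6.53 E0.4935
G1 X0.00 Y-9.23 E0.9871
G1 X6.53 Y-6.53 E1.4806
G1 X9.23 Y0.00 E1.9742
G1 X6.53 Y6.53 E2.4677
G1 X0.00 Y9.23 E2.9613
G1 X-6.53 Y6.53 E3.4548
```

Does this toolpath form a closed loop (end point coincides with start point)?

Start point (G0): (-9.23, 0.00). End point (last G1): the path does not return to the start — open.

no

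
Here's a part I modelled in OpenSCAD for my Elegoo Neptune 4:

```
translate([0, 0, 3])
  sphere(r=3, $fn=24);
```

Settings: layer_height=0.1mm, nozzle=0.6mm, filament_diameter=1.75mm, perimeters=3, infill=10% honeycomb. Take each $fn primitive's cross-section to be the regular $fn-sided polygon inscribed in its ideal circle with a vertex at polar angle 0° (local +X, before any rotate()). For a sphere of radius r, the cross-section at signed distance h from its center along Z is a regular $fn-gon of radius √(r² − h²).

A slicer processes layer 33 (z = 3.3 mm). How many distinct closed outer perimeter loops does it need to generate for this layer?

1

At z = 3.3 mm: the r=3 sphere slices to a regular 24-gon of circumradius 2.985 (√(r²−h²) with h=0.3 from center). The result has 1 disconnected region.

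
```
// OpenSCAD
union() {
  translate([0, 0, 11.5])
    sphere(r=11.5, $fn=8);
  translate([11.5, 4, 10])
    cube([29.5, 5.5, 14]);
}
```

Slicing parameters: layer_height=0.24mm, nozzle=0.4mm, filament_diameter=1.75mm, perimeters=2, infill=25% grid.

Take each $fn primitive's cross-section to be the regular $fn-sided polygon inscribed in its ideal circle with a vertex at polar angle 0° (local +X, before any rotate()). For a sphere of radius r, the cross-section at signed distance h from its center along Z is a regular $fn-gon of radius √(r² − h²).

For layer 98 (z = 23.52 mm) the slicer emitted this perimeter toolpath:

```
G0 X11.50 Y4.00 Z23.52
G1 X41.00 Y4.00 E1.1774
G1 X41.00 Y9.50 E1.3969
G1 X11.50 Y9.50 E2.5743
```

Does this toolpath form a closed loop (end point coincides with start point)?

no

Start point (G0): (11.50, 4.00). End point (last G1): the path does not return to the start — open.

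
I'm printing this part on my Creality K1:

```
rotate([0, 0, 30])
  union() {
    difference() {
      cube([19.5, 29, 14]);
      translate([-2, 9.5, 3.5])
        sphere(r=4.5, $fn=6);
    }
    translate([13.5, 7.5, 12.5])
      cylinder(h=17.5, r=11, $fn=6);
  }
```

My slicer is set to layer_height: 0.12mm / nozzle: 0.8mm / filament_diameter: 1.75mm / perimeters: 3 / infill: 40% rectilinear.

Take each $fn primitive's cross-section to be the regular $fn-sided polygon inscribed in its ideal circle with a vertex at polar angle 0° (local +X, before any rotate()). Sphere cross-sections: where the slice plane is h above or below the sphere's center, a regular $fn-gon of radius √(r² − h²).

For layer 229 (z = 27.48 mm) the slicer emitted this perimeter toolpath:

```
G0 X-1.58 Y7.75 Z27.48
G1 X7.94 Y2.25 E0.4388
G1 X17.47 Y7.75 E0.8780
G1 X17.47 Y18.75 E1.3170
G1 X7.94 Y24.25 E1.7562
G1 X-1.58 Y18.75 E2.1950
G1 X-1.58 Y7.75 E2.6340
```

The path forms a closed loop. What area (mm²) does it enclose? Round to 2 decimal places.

Apply the shoelace formula to the sequence of (X, Y) vertices; enclosed area = 314.32 mm².

314.32 mm²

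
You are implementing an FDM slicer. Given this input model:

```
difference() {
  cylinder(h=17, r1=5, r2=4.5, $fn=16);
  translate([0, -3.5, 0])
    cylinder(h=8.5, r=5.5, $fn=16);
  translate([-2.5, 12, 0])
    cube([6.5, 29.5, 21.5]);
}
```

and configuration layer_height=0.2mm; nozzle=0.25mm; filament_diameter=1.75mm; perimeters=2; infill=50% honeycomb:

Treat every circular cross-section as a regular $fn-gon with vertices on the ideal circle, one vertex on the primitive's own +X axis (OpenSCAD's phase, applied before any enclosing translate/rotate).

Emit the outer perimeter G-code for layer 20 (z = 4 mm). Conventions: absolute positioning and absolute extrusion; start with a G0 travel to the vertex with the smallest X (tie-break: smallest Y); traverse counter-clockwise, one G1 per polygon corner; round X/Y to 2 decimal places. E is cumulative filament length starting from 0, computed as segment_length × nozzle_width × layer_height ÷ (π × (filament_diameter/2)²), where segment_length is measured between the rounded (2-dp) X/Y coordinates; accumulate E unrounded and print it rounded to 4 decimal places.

G0 X-4.88 Y0.00 Z4.00
G1 X-4.71 Y-0.85 E0.0180
G1 X-3.89 Y0.39 E0.0489
G1 X-2.10 Y1.58 E0.0936
G1 X0.00 Y2.00 E0.1381
G1 X2.10 Y1.58 E0.1826
G1 X3.89 Y0.39 E0.2273
G1 X4.71 Y-0.85 E0.2582
G1 X4.88 Y0.00 E0.2762
G1 X4.51 Y1.87 E0.3159
G1 X3.45 Y3.45 E0.3554
G1 X1.87 Y4.51 E0.3950
G1 X0.00 Y4.88 E0.4346
G1 X-1.87 Y4.51 E0.4742
G1 X-3.45 Y3.45 E0.5138
G1 X-4.51 Y1.87 E0.5533
G1 X-4.88 Y0.00 E0.5930

At z = 4 mm: the cone contributes a regular 16-gon of circumradius 4.882 (interpolated between r1=5 and r2=4.5 at t=0.235); the r=5.5 cylinder at (0, -3.5) contributes a regular 16-gon of circumradius 5.5; the cube at (-2.5, 12) (footprint 6.5×29.5) is included at this height; Subtracting the remaining from the first: starting from the cone, the r=5.5 cylinder at (0, -3.5) partially overlaps it — only the 47.02 mm² overlap (of its 92.61 mm²) is removed, clipping the outline; the 6.5×29.5 cube at (-2.5, 12) misses the remaining region (no effect) — 1 connected region. The outline is a single polygon with 16 vertices. Extrusion per mm of travel: 0.25 × 0.2 / (π × 0.875²) = 0.020788. Accumulating E over each segment gives final E = 0.5930.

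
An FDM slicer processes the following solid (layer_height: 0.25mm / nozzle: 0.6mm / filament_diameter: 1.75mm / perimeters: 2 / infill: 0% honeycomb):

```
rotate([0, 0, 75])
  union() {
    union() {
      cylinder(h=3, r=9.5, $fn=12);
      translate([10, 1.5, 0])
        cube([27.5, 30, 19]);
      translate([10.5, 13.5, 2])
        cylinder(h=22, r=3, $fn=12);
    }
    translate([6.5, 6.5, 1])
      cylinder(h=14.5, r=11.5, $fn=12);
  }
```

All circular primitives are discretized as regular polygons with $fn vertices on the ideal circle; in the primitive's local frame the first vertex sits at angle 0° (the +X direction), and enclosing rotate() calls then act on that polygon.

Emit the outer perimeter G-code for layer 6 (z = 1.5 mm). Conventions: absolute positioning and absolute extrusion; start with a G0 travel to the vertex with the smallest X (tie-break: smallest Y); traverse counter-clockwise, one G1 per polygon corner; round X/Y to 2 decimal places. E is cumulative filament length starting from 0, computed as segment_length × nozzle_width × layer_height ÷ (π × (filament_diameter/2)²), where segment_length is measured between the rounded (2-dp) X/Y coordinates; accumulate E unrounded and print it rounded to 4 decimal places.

At z = 1.5 mm: the r=9.5 cylinder contributes a regular 12-gon of circumradius 9.5; the cube at (10, 1.5) is present — its section is the full 27.5×30 rectangle; the cylinder at (10.5, 13.5) does not reach this height (z outside [2, 24]); Combining (union): the 2 present regions are separate (no shared area or edge), so areas and boundary lengths simply add and each stays a separate island — 2 connected regions; the cylinder at (6.5, 6.5): section is a regular 12-gon, circumradius r=11.5; Combining (union): the regions partially overlap (shared area 244.36 mm²), so overlapping operands fuse into one piece — 1 connected region; (rotated 75° about Z; rotation is an isometry so areas/perimeters/island counts are preserved). The outline is a single polygon with 20 vertices. Extrusion per mm of travel: 0.6 × 0.25 / (π × 0.875²) = 0.062363. Accumulating E over each segment gives final E = 9.8638.

G0 X-27.84 Y17.81 Z1.50
G1 X-13.89 Y14.08 E0.9005
G1 X-15.70 Y10.94 E1.1265
G1 X-15.70 Y4.98 E1.4982
G1 X-12.73 Y-0.17 E1.8690
G1 X-9.18 Y-2.22 E2.1246
G1 X-9.18 Y-2.46 E2.1396
G1 X-6.72 Y-6.72 E2.4464
G1 X-2.46 Y-9.18 E2.7531
G1 X2.46 Y-9.18 E3.0600
G1 X6.72 Y-6.72 E3.3668
G1 X9.18 Y-2.46 E3.6735
G1 X9.18 Y2.46 E3.9804
G1 X6.72 Y6.72 E4.2871
G1 X6.51 Y6.84 E4.3022
G1 X6.51 Y10.94 E4.5579
G1 X3.54 Y16.09 E4.9287
G1 X2.86 Y16.48 E4.9775
G1 X8.26 Y36.61 E6.2773
G1 X-20.72 Y44.38 E8.1484
G1 X-27.84 Y17.81 E9.8638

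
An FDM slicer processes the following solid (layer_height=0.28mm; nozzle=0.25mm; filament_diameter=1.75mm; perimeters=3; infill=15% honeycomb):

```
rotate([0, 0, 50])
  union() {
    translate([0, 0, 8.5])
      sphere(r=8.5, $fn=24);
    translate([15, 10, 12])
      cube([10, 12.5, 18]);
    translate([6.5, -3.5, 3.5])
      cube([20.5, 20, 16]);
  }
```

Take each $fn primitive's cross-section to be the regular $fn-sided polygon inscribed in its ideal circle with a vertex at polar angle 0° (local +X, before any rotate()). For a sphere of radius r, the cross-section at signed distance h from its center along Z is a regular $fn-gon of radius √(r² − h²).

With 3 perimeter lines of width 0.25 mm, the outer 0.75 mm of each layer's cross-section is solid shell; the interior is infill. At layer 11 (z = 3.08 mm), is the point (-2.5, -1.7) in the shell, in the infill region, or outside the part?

infill

At z = 3.08 mm: the r=8.5 sphere slices to a regular 24-gon of circumradius 6.548 (√(r²−h²) with h=5.42 from center); the cube at (15, 10) is not intersected at this z (z outside [12, 30]); the cube at (6.5, -3.5) does not reach this height (z outside [3.5, 19.5]); Taking the union: only the r=8.5 sphere is present, so the union is just that shape — 1 connected region; (whole slice rotated 50° about Z — lengths, areas and connectivity unchanged). Overall, the cross-section is a single solid region. Undo the 50° rotation: the query point maps to (-2.909, 0.822) in the un-rotated model frame. The nearest boundary edge runs (-5.67, 3.27)→(-6.32, 1.69); distance from the point to it = 3.49 mm. The point is inside the cross-section and 3.49 mm from the nearest boundary — more than the 0.75 mm shell width (3 × 0.25), so it's in the infill interior.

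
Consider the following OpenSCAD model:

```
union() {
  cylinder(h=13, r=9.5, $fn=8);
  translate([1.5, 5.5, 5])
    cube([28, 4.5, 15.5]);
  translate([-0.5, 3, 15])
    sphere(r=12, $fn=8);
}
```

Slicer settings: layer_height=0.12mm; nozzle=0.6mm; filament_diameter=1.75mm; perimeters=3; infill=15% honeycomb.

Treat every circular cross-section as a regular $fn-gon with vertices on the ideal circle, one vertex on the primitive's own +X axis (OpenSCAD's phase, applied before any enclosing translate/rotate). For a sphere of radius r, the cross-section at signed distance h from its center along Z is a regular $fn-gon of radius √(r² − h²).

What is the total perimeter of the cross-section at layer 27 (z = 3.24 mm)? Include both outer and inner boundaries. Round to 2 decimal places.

At z = 3.24 mm: the cylinder: section is a regular 8-gon, circumradius r=9.5 (perimeter = 2·8·9.500·sin(180°/8) = 58.17 mm); the cube at (1.5, 5.5) does not reach this height (z outside [5, 20.5]); the r=12 sphere at (-0.5, 3) contributes a regular 8-gon of circumradius √(12²−11.76²) = 2.388 (perimeter = 2·8·2.388·sin(180°/8) = 14.62 mm); Combining (union): the r=12 sphere at (-0.5, 3) lies entirely inside the r=9.5 cylinder, so the union is just the r=9.5 cylinder — boundary = 58.17 mm. Overall, the cross-section is a single solid region. Total boundary length (outer) = 58.17 mm.

58.17 mm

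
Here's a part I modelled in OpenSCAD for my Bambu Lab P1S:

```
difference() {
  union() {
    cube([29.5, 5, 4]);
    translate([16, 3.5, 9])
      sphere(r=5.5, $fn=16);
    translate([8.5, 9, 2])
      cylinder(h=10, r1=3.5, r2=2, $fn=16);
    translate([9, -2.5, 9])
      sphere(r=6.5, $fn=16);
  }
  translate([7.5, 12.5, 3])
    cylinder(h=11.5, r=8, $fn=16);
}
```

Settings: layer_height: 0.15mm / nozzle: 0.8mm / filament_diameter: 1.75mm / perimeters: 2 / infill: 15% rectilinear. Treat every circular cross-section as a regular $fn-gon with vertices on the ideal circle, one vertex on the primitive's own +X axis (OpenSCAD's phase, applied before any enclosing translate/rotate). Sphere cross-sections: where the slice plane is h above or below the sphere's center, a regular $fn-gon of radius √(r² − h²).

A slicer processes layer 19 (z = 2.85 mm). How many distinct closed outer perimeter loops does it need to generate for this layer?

At z = 2.85 mm: the cube (footprint 29.5×5) is included at this height; the sphere at (16, 3.5) does not reach this height (|z−center|=6.150 > r=5.5); the cone at (8.5, 9): at t=0.085 of its height the radius interpolates to r₁+(r₂−r₁)t = 3.373, giving a regular 16-gon of that circumradius; the sphere at (9, -2.5): section is a regular 16-gon, circumradius = √(r²−h²) = √(6.5²−6.15²) = 2.104; Combining (union): the 3 present regions are separate (no shared area or edge), so areas and boundary lengths simply add and each stays a separate island — 3 connected regions; the cylinder at (7.5, 12.5) is absent (z outside [3, 14.5]); Subtracting the remaining from the first: none of the subtracted shapes is present at this height, so that combined region is unchanged — 3 connected regions. The result has 3 disconnected regions.

3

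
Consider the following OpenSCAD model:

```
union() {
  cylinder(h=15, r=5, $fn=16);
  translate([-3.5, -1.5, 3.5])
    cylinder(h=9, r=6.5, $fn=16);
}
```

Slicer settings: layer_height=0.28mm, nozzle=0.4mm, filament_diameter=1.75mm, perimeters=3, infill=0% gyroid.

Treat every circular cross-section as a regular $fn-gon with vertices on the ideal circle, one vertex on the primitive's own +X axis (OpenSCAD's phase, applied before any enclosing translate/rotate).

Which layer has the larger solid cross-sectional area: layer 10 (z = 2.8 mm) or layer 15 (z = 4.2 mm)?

Layer 10 (z = 2.8): the r=5 cylinder gives a regular 16-gon of circumradius 5 (constant along its height) (area = (16/2)·5.000²·sin(360°/16) = 76.54 mm²); the cylinder at (-3.5, -1.5) does not reach this height (z outside [3.5, 12.5]); Taking the union: only the r=5 cylinder is present, so the union is just that shape — area = 76.54 mm². So its area = 76.54 mm². Layer 15 (z = 4.2): the r=5 cylinder gives a regular 16-gon of circumradius 5 (constant along its height) (area = (16/2)·5.000²·sin(360°/16) = 76.54 mm²); the cylinder at (-3.5, -1.5): section is a regular 16-gon, circumradius r=6.5 (area = (16/2)·6.500²·sin(360°/16) = 129.35 mm²); Merging all regions: the regions partially overlap — summed areas 205.88 mm² minus the doubly-counted overlap 57.11 mm² gives 148.78 mm² — area = 148.78 mm². So its area = 148.78 mm². Layer 15 is larger (148.78 vs 76.54 mm²).

layer 15 (z = 4.2 mm)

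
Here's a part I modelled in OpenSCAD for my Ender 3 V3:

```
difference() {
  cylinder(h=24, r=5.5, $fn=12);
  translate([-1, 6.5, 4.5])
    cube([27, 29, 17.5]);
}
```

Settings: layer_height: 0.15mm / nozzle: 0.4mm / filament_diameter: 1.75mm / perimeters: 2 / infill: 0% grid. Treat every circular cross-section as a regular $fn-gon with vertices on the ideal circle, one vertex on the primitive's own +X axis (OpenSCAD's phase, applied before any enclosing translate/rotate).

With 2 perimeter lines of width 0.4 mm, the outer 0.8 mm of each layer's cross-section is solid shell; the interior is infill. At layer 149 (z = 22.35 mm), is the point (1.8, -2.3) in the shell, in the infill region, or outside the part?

infill

At z = 22.35 mm: the r=5.5 cylinder gives a regular 12-gon of circumradius 5.5 (constant along its height); the cube at (-1, 6.5) does not reach this height (z outside [4.5, 22]); After the difference (first − rest): none of the subtracted shapes is present at this height, so the r=5.5 cylinder is unchanged — 1 connected region. Overall, the cross-section is a single solid region. The nearest boundary edge runs (2.75, -4.76)→(4.76, -2.75); distance from the point to it = 2.41 mm. The point is inside the cross-section and 2.41 mm from the nearest boundary — more than the 0.8 mm shell width (2 × 0.4), so it's in the infill interior.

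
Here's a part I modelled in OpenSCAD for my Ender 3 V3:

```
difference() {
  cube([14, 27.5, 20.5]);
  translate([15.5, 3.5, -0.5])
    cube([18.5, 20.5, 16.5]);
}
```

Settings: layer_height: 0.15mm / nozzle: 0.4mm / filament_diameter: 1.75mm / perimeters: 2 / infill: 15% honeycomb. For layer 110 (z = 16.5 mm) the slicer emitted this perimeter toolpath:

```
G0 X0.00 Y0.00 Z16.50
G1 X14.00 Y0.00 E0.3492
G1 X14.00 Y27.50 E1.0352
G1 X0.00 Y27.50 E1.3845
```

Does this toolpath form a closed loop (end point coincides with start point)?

Start point (G0): (0.00, 0.00). End point (last G1): the path does not return to the start — open.

no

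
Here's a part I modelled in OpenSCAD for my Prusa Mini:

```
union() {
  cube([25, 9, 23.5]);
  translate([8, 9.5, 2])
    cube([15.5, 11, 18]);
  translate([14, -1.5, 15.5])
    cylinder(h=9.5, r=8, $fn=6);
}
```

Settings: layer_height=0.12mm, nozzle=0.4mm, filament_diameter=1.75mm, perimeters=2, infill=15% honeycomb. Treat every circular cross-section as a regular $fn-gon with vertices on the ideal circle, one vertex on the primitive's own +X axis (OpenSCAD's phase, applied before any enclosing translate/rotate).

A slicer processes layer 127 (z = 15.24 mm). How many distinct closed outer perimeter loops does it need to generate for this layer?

At z = 15.24 mm: the cube is present — its section is the full 25×9 rectangle; the 15.5×11 cube at (8, 9.5) contributes its full rectangle; the cylinder at (14, -1.5) is absent (z outside [15.5, 25]); Merging all regions: the 2 present regions are separate (no shared area or edge), so areas and boundary lengths simply add and each stays a separate island — 2 connected regions. The result has 2 disconnected regions.

2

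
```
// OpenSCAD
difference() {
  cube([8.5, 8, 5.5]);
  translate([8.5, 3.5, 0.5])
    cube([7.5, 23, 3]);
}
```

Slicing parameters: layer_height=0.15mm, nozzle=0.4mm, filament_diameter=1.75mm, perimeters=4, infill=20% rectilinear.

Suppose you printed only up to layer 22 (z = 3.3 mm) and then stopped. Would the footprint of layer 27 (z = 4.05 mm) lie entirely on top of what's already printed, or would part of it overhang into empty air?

entirely on top

Compare the two slices. At z = 3.3: the cube (footprint 8.5×8) is included at this height (area 68.00 mm²); the cube at (8.5, 3.5) (footprint 7.5×23) is included at this height (area 172.50 mm²); After the difference (first − rest): starting from the 8.5×8 cube (68.00 mm²), the 7.5×23 cube at (8.5, 3.5) misses the remaining region (no effect) — area = 68.00 mm². At z = 4.05: the 8.5×8 cube contributes its full rectangle (area 68.00 mm²); the cube at (8.5, 3.5) is not intersected at this z (z outside [0.5, 3.5]); Taking the first minus the rest: none of the subtracted shapes is present at this height, so the 8.5×8 cube is unchanged — area = 68.00 mm². Checking containment: the cross-section at z = 4.05 is a subset of the cross-section at z = 3.3.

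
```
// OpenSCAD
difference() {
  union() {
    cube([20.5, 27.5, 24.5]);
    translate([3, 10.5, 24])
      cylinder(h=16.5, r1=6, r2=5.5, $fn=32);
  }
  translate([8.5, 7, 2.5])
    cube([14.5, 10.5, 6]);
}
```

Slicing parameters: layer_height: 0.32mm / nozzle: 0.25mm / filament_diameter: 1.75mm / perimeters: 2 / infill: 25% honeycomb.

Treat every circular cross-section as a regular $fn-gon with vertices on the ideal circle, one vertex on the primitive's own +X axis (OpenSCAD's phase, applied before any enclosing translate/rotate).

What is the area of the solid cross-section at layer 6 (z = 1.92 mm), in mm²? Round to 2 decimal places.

563.75 mm²

At z = 1.92 mm: the 20.5×27.5 cube contributes its full rectangle (area 563.75 mm²); the cone at (3, 10.5) does not reach this height (z outside [24, 40.5]); Merging all regions: only the 20.5×27.5 cube is present, so the union is just that shape — area = 563.75 mm²; the cube at (8.5, 7) is not intersected at this z (z outside [2.5, 8.5]); Subtracting the remaining from the first: none of the subtracted shapes is present at this height, so that combined region is unchanged — area = 563.75 mm². Overall, the cross-section is a single solid region. Net area = 563.75 mm².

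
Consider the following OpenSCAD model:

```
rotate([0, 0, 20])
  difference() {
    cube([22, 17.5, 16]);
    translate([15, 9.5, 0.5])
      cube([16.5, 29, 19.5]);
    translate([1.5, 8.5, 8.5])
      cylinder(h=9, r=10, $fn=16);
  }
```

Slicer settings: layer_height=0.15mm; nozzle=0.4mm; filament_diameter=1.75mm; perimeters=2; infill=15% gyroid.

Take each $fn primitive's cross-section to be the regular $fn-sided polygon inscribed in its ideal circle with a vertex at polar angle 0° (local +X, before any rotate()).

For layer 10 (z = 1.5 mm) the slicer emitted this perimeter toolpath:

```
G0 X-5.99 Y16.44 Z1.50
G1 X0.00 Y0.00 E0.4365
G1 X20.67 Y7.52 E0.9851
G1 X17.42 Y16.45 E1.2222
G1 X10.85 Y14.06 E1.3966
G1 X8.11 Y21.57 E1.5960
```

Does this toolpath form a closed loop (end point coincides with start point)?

Start point (G0): (-5.99, 16.44). End point (last G1): the path does not return to the start — open.

no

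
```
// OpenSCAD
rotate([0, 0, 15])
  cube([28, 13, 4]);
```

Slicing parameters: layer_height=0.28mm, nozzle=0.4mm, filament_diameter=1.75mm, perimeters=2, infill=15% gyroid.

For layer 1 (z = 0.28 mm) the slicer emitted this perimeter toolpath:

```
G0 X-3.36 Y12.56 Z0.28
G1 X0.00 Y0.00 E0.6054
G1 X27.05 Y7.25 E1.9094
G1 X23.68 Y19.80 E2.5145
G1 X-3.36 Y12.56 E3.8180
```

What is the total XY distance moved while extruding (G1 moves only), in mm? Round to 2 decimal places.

Sum the Euclidean lengths of each G1 segment: total = 81.99 mm.

81.99 mm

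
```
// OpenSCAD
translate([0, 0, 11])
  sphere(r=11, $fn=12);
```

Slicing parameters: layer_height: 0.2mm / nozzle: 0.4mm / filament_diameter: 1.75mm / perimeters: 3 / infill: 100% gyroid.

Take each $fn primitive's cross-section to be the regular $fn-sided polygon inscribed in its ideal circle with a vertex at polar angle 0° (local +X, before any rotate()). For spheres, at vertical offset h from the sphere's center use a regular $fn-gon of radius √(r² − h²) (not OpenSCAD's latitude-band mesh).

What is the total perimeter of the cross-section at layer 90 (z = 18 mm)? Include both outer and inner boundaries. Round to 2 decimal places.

52.71 mm

At z = 18 mm: the r=11 sphere slices to a regular 12-gon of circumradius 8.485 (√(r²−h²) with h=7 from center) (perimeter = 2·12·8.485·sin(180°/12) = 52.71 mm). Overall, the cross-section is a single solid region. Total boundary length (outer) = 52.71 mm.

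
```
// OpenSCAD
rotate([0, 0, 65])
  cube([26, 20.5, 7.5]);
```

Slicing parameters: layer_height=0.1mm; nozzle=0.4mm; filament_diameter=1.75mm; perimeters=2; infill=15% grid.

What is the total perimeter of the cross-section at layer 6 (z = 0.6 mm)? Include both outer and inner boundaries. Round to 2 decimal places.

93.00 mm

At z = 0.6 mm: the cube (footprint 26×20.5) is included at this height (perimeter 93.00 mm); (whole slice rotated 65° about Z — lengths, areas and connectivity unchanged). Overall, the cross-section is a single solid region. Total boundary length (outer) = 93.00 mm.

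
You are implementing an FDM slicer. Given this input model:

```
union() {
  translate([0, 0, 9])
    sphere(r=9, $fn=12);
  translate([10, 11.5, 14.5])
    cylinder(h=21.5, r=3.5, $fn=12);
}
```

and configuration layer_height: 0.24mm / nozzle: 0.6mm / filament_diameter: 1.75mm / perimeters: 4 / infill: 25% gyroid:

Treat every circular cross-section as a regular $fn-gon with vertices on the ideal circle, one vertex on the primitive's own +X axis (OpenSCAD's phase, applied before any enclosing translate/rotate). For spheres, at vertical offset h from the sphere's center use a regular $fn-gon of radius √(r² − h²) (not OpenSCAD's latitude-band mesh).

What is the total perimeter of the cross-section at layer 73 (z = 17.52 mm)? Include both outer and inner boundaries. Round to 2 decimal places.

39.75 mm

At z = 17.52 mm: the sphere: section is a regular 12-gon, circumradius = √(r²−h²) = √(9²−8.52²) = 2.900 (perimeter = 2·12·2.900·sin(180°/12) = 18.01 mm); the r=3.5 cylinder at (10, 11.5) gives a regular 12-gon of circumradius 3.5 (constant along its height) (perimeter = 2·12·3.500·sin(180°/12) = 21.74 mm); Combining (union): the 2 present regions are separate (no shared area or edge), so areas and boundary lengths simply add and each stays a separate island — boundary = 39.75 mm. Overall, the cross-section has 2 separate islands. Total boundary length (outer) = 39.75 mm.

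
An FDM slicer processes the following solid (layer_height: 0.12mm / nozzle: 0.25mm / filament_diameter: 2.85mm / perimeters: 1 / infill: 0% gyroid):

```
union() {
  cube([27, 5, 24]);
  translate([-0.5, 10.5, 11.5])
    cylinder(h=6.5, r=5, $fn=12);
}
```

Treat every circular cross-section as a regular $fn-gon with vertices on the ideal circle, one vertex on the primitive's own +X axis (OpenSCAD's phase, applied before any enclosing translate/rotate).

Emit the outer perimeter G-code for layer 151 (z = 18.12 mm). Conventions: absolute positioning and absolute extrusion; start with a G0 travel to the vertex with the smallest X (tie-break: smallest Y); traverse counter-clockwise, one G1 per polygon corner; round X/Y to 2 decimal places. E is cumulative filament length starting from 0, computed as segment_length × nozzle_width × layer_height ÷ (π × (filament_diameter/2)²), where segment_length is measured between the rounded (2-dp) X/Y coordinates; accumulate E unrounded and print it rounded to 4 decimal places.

G0 X0.00 Y0.00 Z18.12
G1 X27.00 Y0.00 E0.1270
G1 X27.00 Y5.00 E0.1505
G1 X0.00 Y5.00 E0.2775
G1 X0.00 Y0.00 E0.3010

At z = 18.12 mm: the cube (footprint 27×5) is included at this height; the cylinder at (-0.5, 10.5) does not reach this height (z outside [11.5, 18]); Taking the union: only the 27×5 cube is present, so the union is just that shape — 1 connected region. The outline is a single polygon with 4 vertices. Extrusion per mm of travel: 0.25 × 0.12 / (π × 1.425²) = 0.004703. Accumulating E over each segment gives final E = 0.3010.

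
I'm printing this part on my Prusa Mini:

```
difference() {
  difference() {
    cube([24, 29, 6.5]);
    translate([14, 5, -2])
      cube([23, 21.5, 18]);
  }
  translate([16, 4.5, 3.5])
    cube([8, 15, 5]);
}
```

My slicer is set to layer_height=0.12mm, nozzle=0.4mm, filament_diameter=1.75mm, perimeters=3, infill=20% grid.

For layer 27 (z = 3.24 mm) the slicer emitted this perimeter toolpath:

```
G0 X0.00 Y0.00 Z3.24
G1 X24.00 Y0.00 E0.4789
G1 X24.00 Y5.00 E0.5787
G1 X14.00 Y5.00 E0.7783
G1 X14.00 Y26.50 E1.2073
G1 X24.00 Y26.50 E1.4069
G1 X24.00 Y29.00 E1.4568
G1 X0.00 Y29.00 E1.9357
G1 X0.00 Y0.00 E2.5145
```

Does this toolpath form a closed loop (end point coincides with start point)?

yes

Start point (G0): (0.00, 0.00). End point (last G1): the path returns to the start — closed.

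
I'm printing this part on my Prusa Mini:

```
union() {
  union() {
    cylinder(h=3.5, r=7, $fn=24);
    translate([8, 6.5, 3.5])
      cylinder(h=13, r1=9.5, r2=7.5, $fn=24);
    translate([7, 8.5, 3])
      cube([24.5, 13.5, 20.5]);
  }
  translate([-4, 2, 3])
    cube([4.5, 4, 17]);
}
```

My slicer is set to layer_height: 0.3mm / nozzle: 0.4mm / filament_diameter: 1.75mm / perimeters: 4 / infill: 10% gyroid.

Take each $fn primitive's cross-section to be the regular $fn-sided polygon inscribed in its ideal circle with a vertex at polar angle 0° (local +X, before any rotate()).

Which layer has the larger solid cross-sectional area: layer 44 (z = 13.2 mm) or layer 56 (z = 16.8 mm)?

Layer 44 (z = 13.2): the cylinder is absent (z outside [0, 3.5]); the cone at (8, 6.5) (r1=9.5→r2=7.5) has section circumradius 8.008 here — a regular 24-gon (area = (24/2)·8.008²·sin(360°/24) = 199.16 mm²); the cube at (7, 8.5) is present — its section is the full 24.5×13.5 rectangle (area 330.75 mm²); Merging all regions: the regions partially overlap — summed areas 529.91 mm² minus the doubly-counted overlap 39.98 mm² gives 489.93 mm² — area = 489.93 mm²; the 4.5×4 cube at (-4, 2) contributes its full rectangle (area 18.00 mm²); Taking the union: the regions partially overlap — summed areas 507.93 mm² minus the doubly-counted overlap 0.60 mm² gives 507.33 mm² — area = 507.33 mm². So its area = 507.33 mm². Layer 56 (z = 16.8): the cylinder does not reach this height (z outside [0, 3.5]); the cone at (8, 6.5) is absent (z outside [3.5, 16.5]); the 24.5×13.5 cube at (7, 8.5) contributes its full rectangle (area 330.75 mm²); Combining (union): only the 24.5×13.5 cube at (7, 8.5) is present, so the union is just that shape — area = 330.75 mm²; the cube at (-4, 2) (footprint 4.5×4) is included at this height (area 18.00 mm²); Combining (union): the 2 present regions are separate (no shared area or edge), so areas and boundary lengths simply add and each stays a separate island — area = 348.75 mm². So its area = 348.75 mm². Layer 44 is larger (507.33 vs 348.75 mm²).

layer 44 (z = 13.2 mm)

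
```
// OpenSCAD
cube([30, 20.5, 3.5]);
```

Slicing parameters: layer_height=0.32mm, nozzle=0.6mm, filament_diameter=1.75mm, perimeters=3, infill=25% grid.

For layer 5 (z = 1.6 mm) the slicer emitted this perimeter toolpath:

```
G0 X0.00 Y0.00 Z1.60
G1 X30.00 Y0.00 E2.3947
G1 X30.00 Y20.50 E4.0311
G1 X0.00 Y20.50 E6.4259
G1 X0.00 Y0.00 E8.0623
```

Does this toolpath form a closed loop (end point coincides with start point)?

Start point (G0): (0.00, 0.00). End point (last G1): the path returns to the start — closed.

yes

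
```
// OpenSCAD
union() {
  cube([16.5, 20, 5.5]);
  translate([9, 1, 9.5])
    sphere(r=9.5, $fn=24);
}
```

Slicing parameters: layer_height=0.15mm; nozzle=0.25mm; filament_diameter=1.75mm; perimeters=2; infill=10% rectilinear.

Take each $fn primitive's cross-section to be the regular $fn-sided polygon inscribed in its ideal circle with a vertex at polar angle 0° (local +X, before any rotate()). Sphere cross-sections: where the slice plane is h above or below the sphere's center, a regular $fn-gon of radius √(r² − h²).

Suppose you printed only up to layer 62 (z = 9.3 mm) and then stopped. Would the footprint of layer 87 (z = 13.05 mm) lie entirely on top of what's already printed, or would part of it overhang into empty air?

Compare the two slices. At z = 9.3: the cube is absent (z outside [0, 5.5]); the r=9.5 sphere at (9, 1) slices to a regular 24-gon of circumradius 9.498 (√(r²−h²) with h=0.2 from center) (area = (24/2)·9.498²·sin(360°/24) = 280.18 mm²); Taking the union: only the r=9.5 sphere at (9, 1) is present, so the union is just that shape — area = 280.18 mm². At z = 13.05: the cube does not reach this height (z outside [0, 5.5]); the r=9.5 sphere at (9, 1) contributes a regular 24-gon of circumradius √(9.5²−3.55²) = 8.812 (area = (24/2)·8.812²·sin(360°/24) = 241.16 mm²); Combining (union): only the r=9.5 sphere at (9, 1) is present, so the union is just that shape — area = 241.16 mm². Checking containment: the cross-section at z = 13.05 is a subset of the cross-section at z = 9.3.

entirely on top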